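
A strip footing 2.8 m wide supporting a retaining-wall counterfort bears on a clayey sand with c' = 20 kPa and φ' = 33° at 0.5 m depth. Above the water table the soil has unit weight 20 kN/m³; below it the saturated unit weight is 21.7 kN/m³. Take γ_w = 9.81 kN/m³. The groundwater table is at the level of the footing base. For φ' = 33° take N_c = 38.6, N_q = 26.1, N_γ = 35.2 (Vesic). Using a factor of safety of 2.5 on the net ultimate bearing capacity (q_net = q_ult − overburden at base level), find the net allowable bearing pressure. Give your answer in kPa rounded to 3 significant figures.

q_all(net) ≈ 644 kPa

Effective surcharge at the founding depth q = γ·D_f = 20 × 0.5 = 10 kPa.
The water table coincides with the base, so in the self-weight term γ → γ' = 11.89 kN/m³.
q_ult = c·N_c + q·N_q + 0.5·γ·B·N_γ
     = 20 × 38.6 + 10 × 26.1 + 0.5 × 11.89 × 2.8 × 35.2
     = 772 + 261 + 585.94 = 1618.9 kPa.
q_net = 1618.9 − 10 = 1608.9 kPa.
q_all(net) = 1608.9 / 2.5 = 643.58 kPa.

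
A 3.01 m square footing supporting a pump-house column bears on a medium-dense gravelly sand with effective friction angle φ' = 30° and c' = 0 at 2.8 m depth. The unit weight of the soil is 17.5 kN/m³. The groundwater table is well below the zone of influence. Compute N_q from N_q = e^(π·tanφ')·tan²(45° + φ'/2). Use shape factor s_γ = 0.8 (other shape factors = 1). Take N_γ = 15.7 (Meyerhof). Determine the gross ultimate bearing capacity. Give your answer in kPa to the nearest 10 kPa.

q_ult ≈ 1230 kPa

tan30° = 0.5774, so N_q = e^(π×0.5774)·tan²(60°) = 6.134 × 3.0 = 18.4.
Effective surcharge at the founding depth q = γ·D_f = 17.5 × 2.8 = 49 kPa.
q_ult = q·N_q + 0.5·γ·B·N_γ·s_γ
     = 49 × 18.401 + 0.5 × 17.5 × 3.01 × 15.7 × 0.8
     = 901.65 + 330.8 = 1232.5 kPa.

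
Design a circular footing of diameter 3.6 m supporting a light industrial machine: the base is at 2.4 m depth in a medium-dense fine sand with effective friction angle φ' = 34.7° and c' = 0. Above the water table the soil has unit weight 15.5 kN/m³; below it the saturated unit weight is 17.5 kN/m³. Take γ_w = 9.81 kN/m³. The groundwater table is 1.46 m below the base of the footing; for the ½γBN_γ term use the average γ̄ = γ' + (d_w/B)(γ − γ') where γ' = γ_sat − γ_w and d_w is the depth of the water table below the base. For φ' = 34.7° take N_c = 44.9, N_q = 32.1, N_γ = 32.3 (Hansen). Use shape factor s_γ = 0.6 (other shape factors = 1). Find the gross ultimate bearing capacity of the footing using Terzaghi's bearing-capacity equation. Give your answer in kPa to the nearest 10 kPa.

Effective surcharge at the founding depth q = γ·D_f = 15.5 × 2.4 = 37.2 kPa.
With d_w = 1.46 m < B, γ̄ = 7.69 + (1.46/3.6) × (15.5 − 7.69) = 10.857 kN/m³.
q_ult = q·N_q + 0.5·γ·B·N_γ·s_γ
     = 37.2 × 32.1 + 0.5 × 10.857 × 3.6 × 32.3 × 0.6
     = 1194.1 + 378.75 = 1572.9 kPa.

q_ult ≈ 1570 kPa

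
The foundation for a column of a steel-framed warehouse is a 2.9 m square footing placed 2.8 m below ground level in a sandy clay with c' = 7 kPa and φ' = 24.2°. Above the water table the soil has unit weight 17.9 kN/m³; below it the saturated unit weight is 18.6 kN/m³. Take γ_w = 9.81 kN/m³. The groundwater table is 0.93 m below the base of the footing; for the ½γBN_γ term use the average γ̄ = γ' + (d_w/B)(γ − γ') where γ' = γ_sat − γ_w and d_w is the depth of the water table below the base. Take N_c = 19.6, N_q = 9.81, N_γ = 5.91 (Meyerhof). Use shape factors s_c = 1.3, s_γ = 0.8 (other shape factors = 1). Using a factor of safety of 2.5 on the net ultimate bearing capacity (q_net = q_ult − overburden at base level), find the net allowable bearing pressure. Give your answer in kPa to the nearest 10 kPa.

q_all(net) ≈ 280 kPa

Overburden at base level: q = 17.9 × 2.8 = 50.12 kPa.
The water table is 0.93 m below the base (< B = 2.9 m), so the ½γBN_γ term uses γ̄ = γ' + (d_w/B)(γ − γ') = 8.79 + (0.93/2.9)(17.9 − 8.79) = 11.711 kN/m³.
Cohesion term c·N_c·s_c = 7 × 19.6 × 1.3 = 178.36 kPa; surcharge term q·N_q = 50.12 × 9.81 = 491.68 kPa; self-weight term 0.5·γ·B·N_γ·s_γ = 0.5 × 11.711 × 2.9 × 5.91 × 0.8 = 80.289 kPa.
q_ult = 178.36 + 491.68 + 80.289 = 750.33 kPa.
q_net = 750.33 − 50.12 = 700.21 kPa.
q_all(net) = 700.21 / 2.5 = 280.08 kPa.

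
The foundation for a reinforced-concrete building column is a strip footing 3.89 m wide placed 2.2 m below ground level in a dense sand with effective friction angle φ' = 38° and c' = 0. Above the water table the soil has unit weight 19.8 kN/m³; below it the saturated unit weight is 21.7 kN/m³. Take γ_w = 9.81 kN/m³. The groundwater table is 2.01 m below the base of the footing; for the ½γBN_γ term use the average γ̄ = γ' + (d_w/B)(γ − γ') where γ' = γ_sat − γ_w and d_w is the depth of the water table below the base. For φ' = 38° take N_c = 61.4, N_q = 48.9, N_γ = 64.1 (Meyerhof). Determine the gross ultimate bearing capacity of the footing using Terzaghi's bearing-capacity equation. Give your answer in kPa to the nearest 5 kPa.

q_ult ≈ 4120 kPa

q = γ·D_f = 19.8 × 2.2 = 43.56 kPa.
γ' = 11.89 kN/m³; averaging over the depth B below the base, γ̄ = γ' + (d_w/B)(γ − γ') = 15.977 kN/m³.
q·N_q = 43.56 × 48.9 = 2130.1 kPa
0.5·γ·B·N_γ = 0.5 × 15.977 × 3.89 × 64.1 = 1991.9 kPa
q_ult = 2130.1 + 1991.9 = 4122 kPa.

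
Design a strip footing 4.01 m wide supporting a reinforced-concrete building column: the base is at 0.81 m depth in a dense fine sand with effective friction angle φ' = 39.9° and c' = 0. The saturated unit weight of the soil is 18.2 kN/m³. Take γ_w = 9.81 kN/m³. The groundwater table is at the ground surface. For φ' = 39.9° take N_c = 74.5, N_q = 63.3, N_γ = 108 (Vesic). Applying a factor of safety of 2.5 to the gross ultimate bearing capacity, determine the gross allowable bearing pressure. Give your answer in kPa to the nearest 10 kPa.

q_all ≈ 900 kPa

With the water table at the surface the whole profile is submerged: γ' = 18.2 − 9.81 = 8.39 kN/m³, so q = γ'·D_f = 6.7959 kPa; the same γ' applies in the ½γBN_γ term.
q_ult = q·N_q + 0.5·γ·B·N_γ
     = 6.7959 × 63.3 + 0.5 × 8.39 × 4.01 × 108
     = 430.18 + 1816.8 = 2247 kPa.
q_all = q_ult / FS = 2247 / 2.5 = 898.78 kPa.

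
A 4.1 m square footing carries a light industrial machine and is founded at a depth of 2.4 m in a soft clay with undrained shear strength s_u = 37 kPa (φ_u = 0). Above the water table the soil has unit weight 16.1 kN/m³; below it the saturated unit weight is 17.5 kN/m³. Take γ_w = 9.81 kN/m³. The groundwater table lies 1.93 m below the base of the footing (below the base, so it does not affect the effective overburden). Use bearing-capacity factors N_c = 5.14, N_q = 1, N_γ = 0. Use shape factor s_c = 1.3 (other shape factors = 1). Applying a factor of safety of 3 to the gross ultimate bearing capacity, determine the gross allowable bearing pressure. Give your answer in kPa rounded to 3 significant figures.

Effective surcharge at the founding depth q = γ·D_f = 16.1 × 2.4 = 38.64 kPa.
q_ult = c·N_c·s_c + q·N_q
     = 37 × 5.14 × 1.3 + 38.64 × 1
     = 247.23 + 38.64 = 285.87 kPa.
q_all = q_ult / FS = 285.87 / 3 = 95.291 kPa.

q_all ≈ 95.3 kPa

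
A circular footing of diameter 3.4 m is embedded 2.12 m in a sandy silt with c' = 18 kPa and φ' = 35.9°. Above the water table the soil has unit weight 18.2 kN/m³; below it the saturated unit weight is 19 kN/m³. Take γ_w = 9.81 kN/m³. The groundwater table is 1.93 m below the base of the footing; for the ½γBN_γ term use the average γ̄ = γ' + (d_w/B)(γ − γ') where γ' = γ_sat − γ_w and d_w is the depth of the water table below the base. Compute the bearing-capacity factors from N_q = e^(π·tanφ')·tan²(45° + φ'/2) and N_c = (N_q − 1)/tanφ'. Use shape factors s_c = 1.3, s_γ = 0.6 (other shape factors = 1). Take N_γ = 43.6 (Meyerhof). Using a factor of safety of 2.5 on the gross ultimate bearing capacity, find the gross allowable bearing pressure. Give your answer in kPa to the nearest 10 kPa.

N_q = e^(π·tan35.9°)·tan²(62.95°) = 37.28; N_c = (N_q − 1)/tanφ' = 50.11.
Effective surcharge at the founding depth q = γ·D_f = 18.2 × 2.12 = 38.584 kPa.
With d_w = 1.93 m < B, γ̄ = 9.19 + (1.93/3.4) × (18.2 − 9.19) = 14.304 kN/m³.
q_ult = c·N_c·s_c + q·N_q + 0.5·γ·B·N_γ·s_γ
     = 18 × 50.115 × 1.3 + 38.584 × 37.277 + 0.5 × 14.304 × 3.4 × 43.6 × 0.6
     = 1172.7 + 1438.3 + 636.15 = 3247.1 kPa.
q_all = 3247.1 / 2.5 = 1298.8 kPa.

q_all ≈ 1300 kPa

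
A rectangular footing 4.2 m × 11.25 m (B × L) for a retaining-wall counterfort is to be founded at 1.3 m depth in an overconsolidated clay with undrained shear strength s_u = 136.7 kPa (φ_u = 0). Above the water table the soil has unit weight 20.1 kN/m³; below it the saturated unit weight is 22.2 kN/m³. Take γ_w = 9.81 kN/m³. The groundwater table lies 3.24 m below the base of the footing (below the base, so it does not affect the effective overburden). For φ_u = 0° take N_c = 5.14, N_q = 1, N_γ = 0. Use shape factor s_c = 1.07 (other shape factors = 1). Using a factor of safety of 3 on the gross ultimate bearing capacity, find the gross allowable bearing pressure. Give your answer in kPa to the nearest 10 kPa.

q_all ≈ 260 kPa

Overburden at base level: q = 20.1 × 1.3 = 26.13 kPa.
Cohesion term c·N_c·s_c = 136.7 × 5.14 × 1.07 = 751.82 kPa; surcharge term q·N_q = 26.13 × 1 = 26.13 kPa.
q_ult = 751.82 + 26.13 = 777.95 kPa.
q_all = 777.95 / 3 = 259.32 kPa.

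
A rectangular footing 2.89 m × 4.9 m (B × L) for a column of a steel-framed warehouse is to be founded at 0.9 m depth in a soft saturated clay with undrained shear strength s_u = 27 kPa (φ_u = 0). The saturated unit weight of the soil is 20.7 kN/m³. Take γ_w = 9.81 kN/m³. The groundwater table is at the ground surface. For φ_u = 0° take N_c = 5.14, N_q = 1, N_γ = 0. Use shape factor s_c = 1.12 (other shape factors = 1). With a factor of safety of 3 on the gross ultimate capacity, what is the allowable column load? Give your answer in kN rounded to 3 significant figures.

P_all ≈ 780 kN

γ' = 20.7 − 9.81 = 10.89 kN/m³ (submerged throughout). q = 10.89 × 0.9 = 9.801 kPa.
c·N_c·s_c = 27 × 5.14 × 1.12 = 155.43 kPa
q·N_q = 9.801 × 1 = 9.801 kPa
q_ult = 155.43 + 9.801 = 165.23 kPa.
Gross allowable pressure q_all = 165.23 / 3 = 55.078 kPa.
Footing area = 14.161 m², so allowable column load = 55.078 × 14.161 = 779.96 kN.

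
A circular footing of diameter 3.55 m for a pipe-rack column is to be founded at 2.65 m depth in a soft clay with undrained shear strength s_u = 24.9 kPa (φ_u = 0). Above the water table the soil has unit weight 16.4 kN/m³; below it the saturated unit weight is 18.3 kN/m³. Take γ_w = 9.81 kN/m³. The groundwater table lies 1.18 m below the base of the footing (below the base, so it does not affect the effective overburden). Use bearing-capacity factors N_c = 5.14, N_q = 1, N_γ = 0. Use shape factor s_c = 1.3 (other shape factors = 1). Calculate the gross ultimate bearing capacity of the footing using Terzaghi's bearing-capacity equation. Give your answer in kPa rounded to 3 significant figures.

q_ult ≈ 210 kPa

Overburden at base level: q = 16.4 × 2.65 = 43.46 kPa.
Cohesion term c·N_c·s_c = 24.9 × 5.14 × 1.3 = 166.38 kPa; surcharge term q·N_q = 43.46 × 1 = 43.46 kPa.
q_ult = 166.38 + 43.46 = 209.84 kPa.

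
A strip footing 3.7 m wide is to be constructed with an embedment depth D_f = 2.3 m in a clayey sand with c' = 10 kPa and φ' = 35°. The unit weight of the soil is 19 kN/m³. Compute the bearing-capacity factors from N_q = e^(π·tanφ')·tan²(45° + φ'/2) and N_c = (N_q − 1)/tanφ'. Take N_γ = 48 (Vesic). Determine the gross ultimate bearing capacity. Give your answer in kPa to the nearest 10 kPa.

tan35° = 0.7002, so N_q = e^(π×0.7002)·tan²(62.5°) = 9.023 × 3.69 = 33.3.
N_c = (33.3 − 1)/tan35° = 46.12.
Overburden at base level: q = 19 × 2.3 = 43.7 kPa.
Cohesion term c·N_c = 10 × 46.124 = 461.24 kPa; surcharge term q·N_q = 43.7 × 33.296 = 1455 kPa; self-weight term 0.5·γ·B·N_γ = 0.5 × 19 × 3.7 × 48 = 1687.2 kPa.
q_ult = 461.24 + 1455 + 1687.2 = 3603.5 kPa.

q_ult ≈ 3600 kPa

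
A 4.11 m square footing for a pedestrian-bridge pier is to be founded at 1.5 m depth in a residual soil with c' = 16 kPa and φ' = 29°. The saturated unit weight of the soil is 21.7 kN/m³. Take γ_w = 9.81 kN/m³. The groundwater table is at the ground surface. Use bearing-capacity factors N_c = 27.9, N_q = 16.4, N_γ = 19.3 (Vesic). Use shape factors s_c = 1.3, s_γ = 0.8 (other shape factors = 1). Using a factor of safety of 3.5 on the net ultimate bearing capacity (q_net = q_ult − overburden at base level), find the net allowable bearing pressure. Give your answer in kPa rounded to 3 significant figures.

With the water table at the surface the whole profile is submerged: γ' = 21.7 − 9.81 = 11.89 kN/m³, so q = γ'·D_f = 17.835 kPa; the same γ' applies in the ½γBN_γ term.
q_ult = c·N_c·s_c + q·N_q + 0.5·γ·B·N_γ·s_γ
     = 16 × 27.9 × 1.3 + 17.835 × 16.4 + 0.5 × 11.89 × 4.11 × 19.3 × 0.8
     = 580.32 + 292.49 + 377.26 = 1250.1 kPa.
q_net = 1250.1 − 17.835 = 1232.2 kPa.
q_all(net) = 1232.2 / 3.5 = 352.07 kPa.

q_all(net) ≈ 352 kPa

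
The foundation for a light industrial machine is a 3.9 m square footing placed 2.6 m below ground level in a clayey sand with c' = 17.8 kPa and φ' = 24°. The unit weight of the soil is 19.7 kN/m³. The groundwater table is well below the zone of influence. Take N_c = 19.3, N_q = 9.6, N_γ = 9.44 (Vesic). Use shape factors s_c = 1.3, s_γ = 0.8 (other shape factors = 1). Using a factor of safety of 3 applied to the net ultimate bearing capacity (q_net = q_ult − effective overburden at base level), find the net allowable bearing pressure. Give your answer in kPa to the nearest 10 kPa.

q_all(net) ≈ 390 kPa

Effective surcharge at the founding depth q = γ·D_f = 19.7 × 2.6 = 51.22 kPa.
q_ult = c·N_c·s_c + q·N_q + 0.5·γ·B·N_γ·s_γ
     = 17.8 × 19.3 × 1.3 + 51.22 × 9.6 + 0.5 × 19.7 × 3.9 × 9.44 × 0.8
     = 446.6 + 491.71 + 290.11 = 1228.4 kPa.
Net ultimate: q_net = 1228.4 − 51.22 = 1177.2 kPa.
q_all(net) = 1177.2 / 3 = 392.4 kPa.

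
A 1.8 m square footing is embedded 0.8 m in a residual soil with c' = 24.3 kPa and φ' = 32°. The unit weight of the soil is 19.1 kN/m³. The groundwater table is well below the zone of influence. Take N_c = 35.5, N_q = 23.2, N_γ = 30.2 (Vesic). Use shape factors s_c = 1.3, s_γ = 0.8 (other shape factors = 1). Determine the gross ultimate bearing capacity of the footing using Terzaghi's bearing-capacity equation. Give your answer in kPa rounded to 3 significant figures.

Effective surcharge at the founding depth q = γ·D_f = 19.1 × 0.8 = 15.28 kPa.
q_ult = c·N_c·s_c + q·N_q + 0.5·γ·B·N_γ·s_γ
     = 24.3 × 35.5 × 1.3 + 15.28 × 23.2 + 0.5 × 19.1 × 1.8 × 30.2 × 0.8
     = 1121.4 + 354.5 + 415.31 = 1891.3 kPa.

q_ult ≈ 1890 kPa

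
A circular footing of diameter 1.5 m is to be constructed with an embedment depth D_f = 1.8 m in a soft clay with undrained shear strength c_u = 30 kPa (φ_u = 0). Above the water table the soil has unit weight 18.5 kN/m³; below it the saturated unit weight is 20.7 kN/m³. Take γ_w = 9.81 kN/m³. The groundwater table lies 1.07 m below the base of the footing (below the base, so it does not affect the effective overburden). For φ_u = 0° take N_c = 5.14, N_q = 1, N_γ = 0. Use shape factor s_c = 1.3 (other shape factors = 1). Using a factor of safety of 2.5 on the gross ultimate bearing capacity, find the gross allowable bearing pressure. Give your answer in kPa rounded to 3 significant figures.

q = γ·D_f = 18.5 × 1.8 = 33.3 kPa.
c·N_c·s_c = 30 × 5.14 × 1.3 = 200.46 kPa
q·N_q = 33.3 × 1 = 33.3 kPa
q_ult = 200.46 + 33.3 = 233.76 kPa.
q_all = 233.76 / 2.5 = 93.504 kPa.

q_all ≈ 93.5 kPa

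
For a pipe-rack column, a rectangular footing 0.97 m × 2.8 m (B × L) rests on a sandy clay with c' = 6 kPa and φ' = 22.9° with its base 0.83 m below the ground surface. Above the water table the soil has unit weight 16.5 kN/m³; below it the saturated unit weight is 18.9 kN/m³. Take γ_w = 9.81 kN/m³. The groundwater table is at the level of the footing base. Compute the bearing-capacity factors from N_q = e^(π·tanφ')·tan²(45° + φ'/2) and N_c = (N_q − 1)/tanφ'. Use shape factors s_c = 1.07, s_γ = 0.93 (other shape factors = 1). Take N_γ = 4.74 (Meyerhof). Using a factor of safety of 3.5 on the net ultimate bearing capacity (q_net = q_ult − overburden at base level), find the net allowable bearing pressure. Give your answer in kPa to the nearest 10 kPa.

N_q = e^(π·tan22.9°)·tan²(56.45°) = 8.57; N_c = (N_q − 1)/tanφ' = 17.93.
Effective surcharge at the founding depth q = γ·D_f = 16.5 × 0.83 = 13.695 kPa.
The water table coincides with the base, so in the self-weight term γ → γ' = 9.09 kN/m³.
q_ult = c·N_c·s_c + q·N_q + 0.5·γ·B·N_γ·s_γ
     = 6 × 17.927 × 1.07 + 13.695 × 8.5728 + 0.5 × 9.09 × 0.97 × 4.74 × 0.93
     = 115.09 + 117.4 + 19.434 = 251.93 kPa.
q_net = 251.93 − 13.695 = 238.24 kPa.
q_all(net) = 238.24 / 3.5 = 68.068 kPa.

q_all(net) ≈ 70 kPa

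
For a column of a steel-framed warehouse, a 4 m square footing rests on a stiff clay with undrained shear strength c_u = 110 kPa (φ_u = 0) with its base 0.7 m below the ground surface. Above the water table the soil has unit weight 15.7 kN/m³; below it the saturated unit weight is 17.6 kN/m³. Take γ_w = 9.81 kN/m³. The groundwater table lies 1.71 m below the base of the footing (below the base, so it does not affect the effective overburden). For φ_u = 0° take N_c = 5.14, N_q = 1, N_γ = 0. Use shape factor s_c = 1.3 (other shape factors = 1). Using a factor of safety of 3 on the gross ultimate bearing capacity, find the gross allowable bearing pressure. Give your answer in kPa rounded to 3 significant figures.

Overburden at base level: q = 15.7 × 0.7 = 10.99 kPa.
Cohesion term c·N_c·s_c = 110 × 5.14 × 1.3 = 735.02 kPa; surcharge term q·N_q = 10.99 × 1 = 10.99 kPa.
q_ult = 735.02 + 10.99 = 746.01 kPa.
q_all = 746.01 / 3 = 248.67 kPa.

q_all ≈ 249 kPa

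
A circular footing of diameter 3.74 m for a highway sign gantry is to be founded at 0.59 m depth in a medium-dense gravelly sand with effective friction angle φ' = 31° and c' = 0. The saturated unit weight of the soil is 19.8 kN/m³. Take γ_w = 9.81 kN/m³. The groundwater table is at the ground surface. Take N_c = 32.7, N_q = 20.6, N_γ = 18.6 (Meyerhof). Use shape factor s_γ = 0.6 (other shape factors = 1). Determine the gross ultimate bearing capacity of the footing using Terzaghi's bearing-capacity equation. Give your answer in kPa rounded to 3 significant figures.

q_ult ≈ 330 kPa

With the water table at the surface the whole profile is submerged: γ' = 19.8 − 9.81 = 9.99 kN/m³, so q = γ'·D_f = 5.8941 kPa; the same γ' applies in the ½γBN_γ term.
q_ult = q·N_q + 0.5·γ·B·N_γ·s_γ
     = 5.8941 × 20.6 + 0.5 × 9.99 × 3.74 × 18.6 × 0.6
     = 121.42 + 208.48 = 329.9 kPa.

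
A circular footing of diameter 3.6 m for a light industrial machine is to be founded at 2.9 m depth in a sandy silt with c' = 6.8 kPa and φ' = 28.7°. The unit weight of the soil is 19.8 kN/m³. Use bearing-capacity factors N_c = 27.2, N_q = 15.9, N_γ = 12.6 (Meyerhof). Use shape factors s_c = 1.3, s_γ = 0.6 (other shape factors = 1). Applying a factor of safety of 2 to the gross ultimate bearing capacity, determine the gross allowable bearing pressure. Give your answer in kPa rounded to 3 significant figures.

q_all ≈ 711 kPa

Effective surcharge at the founding depth q = γ·D_f = 19.8 × 2.9 = 57.42 kPa.
q_ult = c·N_c·s_c + q·N_q + 0.5·γ·B·N_γ·s_γ
     = 6.8 × 27.2 × 1.3 + 57.42 × 15.9 + 0.5 × 19.8 × 3.6 × 12.6 × 0.6
     = 240.45 + 912.98 + 269.44 = 1422.9 kPa.
q_all = q_ult / FS = 1422.9 / 2 = 711.43 kPa.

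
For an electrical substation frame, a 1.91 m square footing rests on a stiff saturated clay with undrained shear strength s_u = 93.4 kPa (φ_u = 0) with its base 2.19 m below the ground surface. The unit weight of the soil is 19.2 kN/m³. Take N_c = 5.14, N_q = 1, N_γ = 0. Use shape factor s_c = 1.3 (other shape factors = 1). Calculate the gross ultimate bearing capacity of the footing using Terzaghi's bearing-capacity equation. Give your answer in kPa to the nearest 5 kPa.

Effective surcharge at the founding depth q = γ·D_f = 19.2 × 2.19 = 42.048 kPa.
q_ult = c·N_c·s_c + q·N_q
     = 93.4 × 5.14 × 1.3 + 42.048 × 1
     = 624.1 + 42.048 = 666.15 kPa.

q_ult ≈ 665 kPa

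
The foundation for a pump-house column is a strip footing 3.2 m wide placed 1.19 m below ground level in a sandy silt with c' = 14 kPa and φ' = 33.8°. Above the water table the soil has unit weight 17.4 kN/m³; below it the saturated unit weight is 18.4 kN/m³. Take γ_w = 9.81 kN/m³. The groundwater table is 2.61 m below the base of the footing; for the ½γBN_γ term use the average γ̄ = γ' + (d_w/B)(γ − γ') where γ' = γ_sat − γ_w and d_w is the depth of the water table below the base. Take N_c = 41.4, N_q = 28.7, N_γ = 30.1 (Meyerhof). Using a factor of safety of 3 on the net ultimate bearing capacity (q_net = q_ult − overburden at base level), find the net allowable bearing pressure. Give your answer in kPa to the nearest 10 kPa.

q = γ·D_f = 17.4 × 1.19 = 20.706 kPa.
γ' = 8.59 kN/m³; averaging over the depth B below the base, γ̄ = γ' + (d_w/B)(γ − γ') = 15.776 kN/m³.
c·N_c = 14 × 41.4 = 579.6 kPa
q·N_q = 20.706 × 28.7 = 594.26 kPa
0.5·γ·B·N_γ = 0.5 × 15.776 × 3.2 × 30.1 = 759.76 kPa
q_ult = 579.6 + 594.26 + 759.76 = 1933.6 kPa.
q_net = 1933.6 − 20.706 = 1912.9 kPa.
q_all(net) = 1912.9 / 3 = 637.64 kPa.

q_all(net) ≈ 640 kPa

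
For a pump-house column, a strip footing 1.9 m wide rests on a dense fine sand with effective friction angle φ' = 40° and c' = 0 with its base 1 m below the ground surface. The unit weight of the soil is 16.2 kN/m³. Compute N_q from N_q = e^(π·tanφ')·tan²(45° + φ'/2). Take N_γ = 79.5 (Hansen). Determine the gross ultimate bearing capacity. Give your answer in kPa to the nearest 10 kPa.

q_ult ≈ 2260 kPa

tan40° = 0.8391, so N_q = e^(π×0.8391)·tan²(65°) = 13.959 × 4.599 = 64.2.
q = γ·D_f = 16.2 × 1 = 16.2 kPa.
q·N_q = 16.2 × 64.195 = 1040 kPa
0.5·γ·B·N_γ = 0.5 × 16.2 × 1.9 × 79.5 = 1223.5 kPa
q_ult = 1040 + 1223.5 = 2263.5 kPa.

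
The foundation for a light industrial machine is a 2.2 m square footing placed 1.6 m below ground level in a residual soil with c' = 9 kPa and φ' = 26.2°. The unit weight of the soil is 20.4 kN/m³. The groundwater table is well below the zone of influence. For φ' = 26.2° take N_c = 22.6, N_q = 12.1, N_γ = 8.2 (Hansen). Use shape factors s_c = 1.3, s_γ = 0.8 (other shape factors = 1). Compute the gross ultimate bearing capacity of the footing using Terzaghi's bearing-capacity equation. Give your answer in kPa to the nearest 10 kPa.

q_ult ≈ 810 kPa

q = γ·D_f = 20.4 × 1.6 = 32.64 kPa.
c·N_c·s_c = 9 × 22.6 × 1.3 = 264.42 kPa
q·N_q = 32.64 × 12.1 = 394.94 kPa
0.5·γ·B·N_γ·s_γ = 0.5 × 20.4 × 2.2 × 8.2 × 0.8 = 147.21 kPa
q_ult = 264.42 + 394.94 + 147.21 = 806.57 kPa.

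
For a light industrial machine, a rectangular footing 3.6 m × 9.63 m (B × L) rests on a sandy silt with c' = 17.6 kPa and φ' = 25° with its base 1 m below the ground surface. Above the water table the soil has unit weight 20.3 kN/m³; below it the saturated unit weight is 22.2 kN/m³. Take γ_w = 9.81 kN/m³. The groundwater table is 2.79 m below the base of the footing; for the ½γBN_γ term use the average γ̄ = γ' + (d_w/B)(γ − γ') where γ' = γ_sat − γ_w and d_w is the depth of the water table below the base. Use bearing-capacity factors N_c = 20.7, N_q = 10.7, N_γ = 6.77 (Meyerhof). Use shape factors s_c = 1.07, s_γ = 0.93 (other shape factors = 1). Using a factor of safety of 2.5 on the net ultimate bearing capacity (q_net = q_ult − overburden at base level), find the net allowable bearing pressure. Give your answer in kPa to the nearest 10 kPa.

Effective surcharge at the founding depth q = γ·D_f = 20.3 × 1 = 20.3 kPa.
With d_w = 2.79 m < B, γ̄ = 12.39 + (2.79/3.6) × (20.3 − 12.39) = 18.52 kN/m³.
q_ult = c·N_c·s_c + q·N_q + 0.5·γ·B·N_γ·s_γ
     = 17.6 × 20.7 × 1.07 + 20.3 × 10.7 + 0.5 × 18.52 × 3.6 × 6.77 × 0.93
     = 389.82 + 217.21 + 209.89 = 816.92 kPa.
q_net = 816.92 − 20.3 = 796.62 kPa.
q_all(net) = 796.62 / 2.5 = 318.65 kPa.

q_all(net) ≈ 320 kPa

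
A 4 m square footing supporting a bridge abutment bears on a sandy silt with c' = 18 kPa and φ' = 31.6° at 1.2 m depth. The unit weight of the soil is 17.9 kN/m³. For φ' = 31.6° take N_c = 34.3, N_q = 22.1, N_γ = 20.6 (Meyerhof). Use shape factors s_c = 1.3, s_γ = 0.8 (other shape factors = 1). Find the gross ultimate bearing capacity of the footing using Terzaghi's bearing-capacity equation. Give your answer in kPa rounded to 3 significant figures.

q_ult ≈ 1870 kPa

Overburden at base level: q = 17.9 × 1.2 = 21.48 kPa.
Cohesion term c·N_c·s_c = 18 × 34.3 × 1.3 = 802.62 kPa; surcharge term q·N_q = 21.48 × 22.1 = 474.71 kPa; self-weight term 0.5·γ·B·N_γ·s_γ = 0.5 × 17.9 × 4 × 20.6 × 0.8 = 589.98 kPa.
q_ult = 802.62 + 474.71 + 589.98 = 1867.3 kPa.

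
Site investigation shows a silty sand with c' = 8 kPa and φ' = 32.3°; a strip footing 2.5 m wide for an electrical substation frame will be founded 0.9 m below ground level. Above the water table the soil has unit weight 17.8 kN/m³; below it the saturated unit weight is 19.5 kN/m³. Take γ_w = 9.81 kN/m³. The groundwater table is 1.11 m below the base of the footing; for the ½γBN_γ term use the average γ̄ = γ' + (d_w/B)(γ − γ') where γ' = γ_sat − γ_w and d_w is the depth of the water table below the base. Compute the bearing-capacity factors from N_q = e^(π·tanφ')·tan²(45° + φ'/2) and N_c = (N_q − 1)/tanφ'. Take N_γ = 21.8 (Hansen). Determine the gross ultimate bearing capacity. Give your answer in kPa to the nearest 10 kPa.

tan32.3° = 0.6322, so N_q = e^(π×0.6322)·tan²(61.15°) = 7.287 × 3.295 = 24.01.
N_c = (24.01 − 1)/tan32.3° = 36.4.
Overburden at base level: q = 17.8 × 0.9 = 16.02 kPa.
The water table is 1.11 m below the base (< B = 2.5 m), so the ½γBN_γ term uses γ̄ = γ' + (d_w/B)(γ − γ') = 9.69 + (1.11/2.5)(17.8 − 9.69) = 13.291 kN/m³.
Cohesion term c·N_c = 8 × 36.398 = 291.18 kPa; surcharge term q·N_q = 16.02 × 24.01 = 384.64 kPa; self-weight term 0.5·γ·B·N_γ = 0.5 × 13.291 × 2.5 × 21.8 = 362.18 kPa.
q_ult = 291.18 + 384.64 + 362.18 = 1038 kPa.

q_ult ≈ 1040 kPa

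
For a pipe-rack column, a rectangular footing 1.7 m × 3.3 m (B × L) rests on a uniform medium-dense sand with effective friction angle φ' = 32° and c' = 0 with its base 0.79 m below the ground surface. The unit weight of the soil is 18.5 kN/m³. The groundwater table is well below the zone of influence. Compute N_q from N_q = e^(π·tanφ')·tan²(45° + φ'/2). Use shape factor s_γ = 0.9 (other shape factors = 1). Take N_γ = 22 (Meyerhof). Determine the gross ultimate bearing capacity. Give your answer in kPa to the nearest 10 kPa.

tan32° = 0.6249, so N_q = e^(π×0.6249)·tan²(61°) = 7.121 × 3.255 = 23.18.
Overburden at base level: q = 18.5 × 0.79 = 14.615 kPa.
Surcharge term q·N_q = 14.615 × 23.177 = 338.73 kPa; self-weight term 0.5·γ·B·N_γ·s_γ = 0.5 × 18.5 × 1.7 × 22 × 0.9 = 311.36 kPa.
q_ult = 338.73 + 311.36 = 650.08 kPa.

q_ult ≈ 650 kPa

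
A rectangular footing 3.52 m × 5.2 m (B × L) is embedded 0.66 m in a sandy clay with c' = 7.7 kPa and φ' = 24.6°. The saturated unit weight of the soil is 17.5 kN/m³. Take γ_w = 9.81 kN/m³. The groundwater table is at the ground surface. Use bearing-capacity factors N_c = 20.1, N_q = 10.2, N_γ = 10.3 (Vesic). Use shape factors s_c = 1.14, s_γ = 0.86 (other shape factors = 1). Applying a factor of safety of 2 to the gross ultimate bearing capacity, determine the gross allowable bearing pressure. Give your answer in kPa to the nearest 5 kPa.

Water table at ground surface, so effective unit weight γ' = 17.5 − 9.81 = 7.69 kN/m³ is used throughout; overburden q = 7.69 × 0.66 = 5.0754 kPa; the same γ' applies in the ½γBN_γ term.
Cohesion term c·N_c·s_c = 7.7 × 20.1 × 1.14 = 176.44 kPa; surcharge term q·N_q = 5.0754 × 10.2 = 51.769 kPa; self-weight term 0.5·γ·B·N_γ·s_γ = 0.5 × 7.69 × 3.52 × 10.3 × 0.86 = 119.89 kPa.
q_ult = 176.44 + 51.769 + 119.89 = 348.09 kPa.
q_all = q_ult / FS = 348.09 / 2 = 174.05 kPa.

q_all ≈ 175 kPa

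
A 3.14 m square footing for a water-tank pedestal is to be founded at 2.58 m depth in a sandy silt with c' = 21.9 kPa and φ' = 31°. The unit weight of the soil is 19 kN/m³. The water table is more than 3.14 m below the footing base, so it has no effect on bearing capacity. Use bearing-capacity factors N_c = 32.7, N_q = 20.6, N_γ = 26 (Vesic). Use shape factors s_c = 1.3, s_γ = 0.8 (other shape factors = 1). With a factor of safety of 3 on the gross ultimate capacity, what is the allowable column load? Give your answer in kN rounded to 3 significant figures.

Effective surcharge at the founding depth q = γ·D_f = 19 × 2.58 = 49.02 kPa.
q_ult = c·N_c·s_c + q·N_q + 0.5·γ·B·N_γ·s_γ
     = 21.9 × 32.7 × 1.3 + 49.02 × 20.6 + 0.5 × 19 × 3.14 × 26 × 0.8
     = 930.97 + 1009.8 + 620.46 = 2561.2 kPa.
Gross allowable pressure q_all = 2561.2 / 3 = 853.75 kPa.
Footing area = 9.8596 m², so allowable column load = 853.75 × 9.8596 = 8417.6 kN.

P_all ≈ 8420 kN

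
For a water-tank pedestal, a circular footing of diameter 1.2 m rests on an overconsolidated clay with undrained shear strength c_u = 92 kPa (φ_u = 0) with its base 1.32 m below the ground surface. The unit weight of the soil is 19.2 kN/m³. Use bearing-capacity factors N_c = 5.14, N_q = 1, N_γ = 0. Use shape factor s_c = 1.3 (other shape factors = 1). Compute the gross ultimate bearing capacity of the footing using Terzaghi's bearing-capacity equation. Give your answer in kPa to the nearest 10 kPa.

q = γ·D_f = 19.2 × 1.32 = 25.344 kPa.
c·N_c·s_c = 92 × 5.14 × 1.3 = 614.74 kPa
q·N_q = 25.344 × 1 = 25.344 kPa
q_ult = 614.74 + 25.344 = 640.09 kPa.

q_ult ≈ 640 kPa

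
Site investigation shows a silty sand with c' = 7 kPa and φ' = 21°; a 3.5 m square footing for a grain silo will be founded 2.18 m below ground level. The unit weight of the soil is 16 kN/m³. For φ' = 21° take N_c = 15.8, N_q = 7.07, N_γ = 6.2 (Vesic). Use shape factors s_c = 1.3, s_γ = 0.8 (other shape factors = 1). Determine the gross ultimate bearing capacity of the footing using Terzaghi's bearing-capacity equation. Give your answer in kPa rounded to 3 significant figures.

Overburden at base level: q = 16 × 2.18 = 34.88 kPa.
Cohesion term c·N_c·s_c = 7 × 15.8 × 1.3 = 143.78 kPa; surcharge term q·N_q = 34.88 × 7.07 = 246.6 kPa; self-weight term 0.5·γ·B·N_γ·s_γ = 0.5 × 16 × 3.5 × 6.2 × 0.8 = 138.88 kPa.
q_ult = 143.78 + 246.6 + 138.88 = 529.26 kPa.

q_ult ≈ 529 kPa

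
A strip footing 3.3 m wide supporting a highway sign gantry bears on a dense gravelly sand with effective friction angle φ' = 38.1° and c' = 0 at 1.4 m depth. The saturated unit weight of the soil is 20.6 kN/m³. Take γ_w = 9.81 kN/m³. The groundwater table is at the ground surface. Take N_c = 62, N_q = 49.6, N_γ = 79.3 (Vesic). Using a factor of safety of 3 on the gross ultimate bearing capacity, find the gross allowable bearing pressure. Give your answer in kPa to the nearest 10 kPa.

With the water table at the surface the whole profile is submerged: γ' = 20.6 − 9.81 = 10.79 kN/m³, so q = γ'·D_f = 15.106 kPa; the same γ' applies in the ½γBN_γ term.
q_ult = q·N_q + 0.5·γ·B·N_γ
     = 15.106 × 49.6 + 0.5 × 10.79 × 3.3 × 79.3
     = 749.26 + 1411.8 = 2161.1 kPa.
q_all = 2161.1 / 3 = 720.36 kPa.

q_all ≈ 720 kPa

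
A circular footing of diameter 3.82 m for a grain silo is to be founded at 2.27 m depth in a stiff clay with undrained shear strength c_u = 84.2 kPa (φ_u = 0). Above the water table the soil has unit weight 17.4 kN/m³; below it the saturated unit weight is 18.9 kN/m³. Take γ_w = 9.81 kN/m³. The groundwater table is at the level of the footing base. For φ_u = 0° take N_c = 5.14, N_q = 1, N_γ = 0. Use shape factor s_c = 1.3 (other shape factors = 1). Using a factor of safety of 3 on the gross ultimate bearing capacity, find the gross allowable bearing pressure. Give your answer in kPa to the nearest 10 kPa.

Overburden at base level: q = 17.4 × 2.27 = 39.498 kPa.
Cohesion term c·N_c·s_c = 84.2 × 5.14 × 1.3 = 562.62 kPa; surcharge term q·N_q = 39.498 × 1 = 39.498 kPa.
q_ult = 562.62 + 39.498 = 602.12 kPa.
q_all = 602.12 / 3 = 200.71 kPa.

q_all ≈ 200 kPa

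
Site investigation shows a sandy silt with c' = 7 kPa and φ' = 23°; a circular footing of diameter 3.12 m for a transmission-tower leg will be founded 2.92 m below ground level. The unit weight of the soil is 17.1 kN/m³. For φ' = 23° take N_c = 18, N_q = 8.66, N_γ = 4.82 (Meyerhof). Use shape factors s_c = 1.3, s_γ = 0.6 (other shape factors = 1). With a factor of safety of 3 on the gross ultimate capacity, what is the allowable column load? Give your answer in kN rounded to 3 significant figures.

P_all ≈ 1720 kN

Effective surcharge at the founding depth q = γ·D_f = 17.1 × 2.92 = 49.932 kPa.
q_ult = c·N_c·s_c + q·N_q + 0.5·γ·B·N_γ·s_γ
     = 7 × 18 × 1.3 + 49.932 × 8.66 + 0.5 × 17.1 × 3.12 × 4.82 × 0.6
     = 163.8 + 432.41 + 77.147 = 673.36 kPa.
Gross allowable pressure q_all = 673.36 / 3 = 224.45 kPa.
Footing area = 7.6454 m², so allowable column load = 224.45 × 7.6454 = 1716 kN.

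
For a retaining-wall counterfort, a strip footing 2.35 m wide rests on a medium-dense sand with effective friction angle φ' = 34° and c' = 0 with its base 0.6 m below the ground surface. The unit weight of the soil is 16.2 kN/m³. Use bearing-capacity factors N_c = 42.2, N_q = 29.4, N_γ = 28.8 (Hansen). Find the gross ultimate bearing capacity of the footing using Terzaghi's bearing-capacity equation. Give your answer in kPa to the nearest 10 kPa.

q_ult ≈ 830 kPa

q = γ·D_f = 16.2 × 0.6 = 9.72 kPa.
q·N_q = 9.72 × 29.4 = 285.77 kPa
0.5·γ·B·N_γ = 0.5 × 16.2 × 2.35 × 28.8 = 548.21 kPa
q_ult = 285.77 + 548.21 = 833.98 kPa.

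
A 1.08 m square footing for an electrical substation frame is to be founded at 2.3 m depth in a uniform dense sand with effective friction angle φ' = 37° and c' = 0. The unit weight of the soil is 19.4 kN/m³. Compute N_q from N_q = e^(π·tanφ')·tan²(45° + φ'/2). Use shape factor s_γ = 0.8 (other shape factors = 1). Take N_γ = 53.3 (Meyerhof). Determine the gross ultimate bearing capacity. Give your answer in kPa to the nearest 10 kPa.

q_ult ≈ 2360 kPa

tan37° = 0.7536, so N_q = e^(π×0.7536)·tan²(63.5°) = 10.669 × 4.023 = 42.92.
Effective surcharge at the founding depth q = γ·D_f = 19.4 × 2.3 = 44.62 kPa.
q_ult = q·N_q + 0.5·γ·B·N_γ·s_γ
     = 44.62 × 42.92 + 0.5 × 19.4 × 1.08 × 53.3 × 0.8
     = 1915.1 + 446.7 = 2361.8 kPa.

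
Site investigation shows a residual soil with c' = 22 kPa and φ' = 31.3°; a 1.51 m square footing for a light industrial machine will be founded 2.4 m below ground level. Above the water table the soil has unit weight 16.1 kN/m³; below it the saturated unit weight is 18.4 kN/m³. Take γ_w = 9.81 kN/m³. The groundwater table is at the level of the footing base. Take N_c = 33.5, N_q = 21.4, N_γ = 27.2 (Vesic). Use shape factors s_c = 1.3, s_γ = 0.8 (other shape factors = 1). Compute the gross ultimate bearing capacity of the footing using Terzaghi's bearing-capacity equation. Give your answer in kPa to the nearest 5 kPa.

q_ult ≈ 1925 kPa

Overburden at base level: q = 16.1 × 2.4 = 38.64 kPa.
Below the base the soil is submerged, so the ½γBN_γ term uses γ' = 18.4 − 9.81 = 8.59 kN/m³.
Cohesion term c·N_c·s_c = 22 × 33.5 × 1.3 = 958.1 kPa; surcharge term q·N_q = 38.64 × 21.4 = 826.9 kPa; self-weight term 0.5·γ·B·N_γ·s_γ = 0.5 × 8.59 × 1.51 × 27.2 × 0.8 = 141.12 kPa.
q_ult = 958.1 + 826.9 + 141.12 = 1926.1 kPa.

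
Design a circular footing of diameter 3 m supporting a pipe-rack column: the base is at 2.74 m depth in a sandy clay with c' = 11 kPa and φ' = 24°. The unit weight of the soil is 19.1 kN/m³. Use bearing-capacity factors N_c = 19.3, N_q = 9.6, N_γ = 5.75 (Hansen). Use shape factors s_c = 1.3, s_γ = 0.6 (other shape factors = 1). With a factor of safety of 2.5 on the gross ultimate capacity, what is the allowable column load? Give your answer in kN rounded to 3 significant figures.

Effective surcharge at the founding depth q = γ·D_f = 19.1 × 2.74 = 52.334 kPa.
q_ult = c·N_c·s_c + q·N_q + 0.5·γ·B·N_γ·s_γ
     = 11 × 19.3 × 1.3 + 52.334 × 9.6 + 0.5 × 19.1 × 3 × 5.75 × 0.6
     = 275.99 + 502.41 + 98.843 = 877.24 kPa.
Gross allowable pressure q_all = 877.24 / 2.5 = 350.9 kPa.
Footing area = 7.0686 m², so allowable column load = 350.9 × 7.0686 = 2480.3 kN.

P_all ≈ 2480 kN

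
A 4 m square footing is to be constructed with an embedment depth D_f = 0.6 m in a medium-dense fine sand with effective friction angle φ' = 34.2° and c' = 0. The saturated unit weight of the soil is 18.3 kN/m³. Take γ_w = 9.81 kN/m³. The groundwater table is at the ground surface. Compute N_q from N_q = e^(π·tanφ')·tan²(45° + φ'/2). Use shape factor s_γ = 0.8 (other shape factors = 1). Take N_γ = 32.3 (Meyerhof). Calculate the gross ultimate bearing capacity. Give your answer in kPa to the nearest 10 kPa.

q_ult ≈ 590 kPa

tan34.2° = 0.6796, so N_q = e^(π×0.6796)·tan²(62.1°) = 8.457 × 3.567 = 30.17.
γ' = 18.3 − 9.81 = 8.49 kN/m³ (submerged throughout). q = 8.49 × 0.6 = 5.094 kPa; the same γ' applies in the ½γBN_γ term.
q·N_q = 5.094 × 30.168 = 153.67 kPa
0.5·γ·B·N_γ·s_γ = 0.5 × 8.49 × 4 × 32.3 × 0.8 = 438.76 kPa
q_ult = 153.67 + 438.76 = 592.44 kPa.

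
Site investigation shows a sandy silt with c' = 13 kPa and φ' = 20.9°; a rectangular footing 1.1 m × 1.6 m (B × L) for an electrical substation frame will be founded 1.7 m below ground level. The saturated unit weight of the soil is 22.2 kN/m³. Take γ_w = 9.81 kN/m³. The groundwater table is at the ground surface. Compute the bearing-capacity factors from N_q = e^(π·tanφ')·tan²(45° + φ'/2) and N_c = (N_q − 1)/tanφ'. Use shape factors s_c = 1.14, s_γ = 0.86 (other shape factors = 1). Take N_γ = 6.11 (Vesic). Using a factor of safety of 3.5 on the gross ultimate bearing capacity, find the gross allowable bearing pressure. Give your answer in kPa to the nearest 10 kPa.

q_all ≈ 120 kPa

N_q = e^(π·tan20.9°)·tan²(55.45°) = 7; N_c = (N_q − 1)/tanφ' = 15.71.
Water table at ground surface, so effective unit weight γ' = 22.2 − 9.81 = 12.39 kN/m³ is used throughout; overburden q = 12.39 × 1.7 = 21.063 kPa; the same γ' applies in the ½γBN_γ term.
Cohesion term c·N_c·s_c = 13 × 15.713 × 1.14 = 232.87 kPa; surcharge term q·N_q = 21.063 × 7.0002 = 147.45 kPa; self-weight term 0.5·γ·B·N_γ·s_γ = 0.5 × 12.39 × 1.1 × 6.11 × 0.86 = 35.807 kPa.
q_ult = 232.87 + 147.45 + 35.807 = 416.12 kPa.
q_all = 416.12 / 3.5 = 118.89 kPa.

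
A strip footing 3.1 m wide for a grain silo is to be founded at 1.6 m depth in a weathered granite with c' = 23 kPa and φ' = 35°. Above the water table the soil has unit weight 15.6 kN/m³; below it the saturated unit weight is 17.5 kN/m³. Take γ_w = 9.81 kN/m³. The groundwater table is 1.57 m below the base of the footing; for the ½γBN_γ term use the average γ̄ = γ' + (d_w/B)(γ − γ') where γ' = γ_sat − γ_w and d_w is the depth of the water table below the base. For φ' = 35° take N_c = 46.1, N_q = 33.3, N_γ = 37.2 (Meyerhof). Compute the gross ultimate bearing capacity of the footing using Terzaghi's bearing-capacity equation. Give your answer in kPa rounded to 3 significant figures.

Effective surcharge at the founding depth q = γ·D_f = 15.6 × 1.6 = 24.96 kPa.
With d_w = 1.57 m < B, γ̄ = 7.69 + (1.57/3.1) × (15.6 − 7.69) = 11.696 kN/m³.
q_ult = c·N_c + q·N_q + 0.5·γ·B·N_γ
     = 23 × 46.1 + 24.96 × 33.3 + 0.5 × 11.696 × 3.1 × 37.2
     = 1060.3 + 831.17 + 674.39 = 2565.9 kPa.

q_ult ≈ 2570 kPa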